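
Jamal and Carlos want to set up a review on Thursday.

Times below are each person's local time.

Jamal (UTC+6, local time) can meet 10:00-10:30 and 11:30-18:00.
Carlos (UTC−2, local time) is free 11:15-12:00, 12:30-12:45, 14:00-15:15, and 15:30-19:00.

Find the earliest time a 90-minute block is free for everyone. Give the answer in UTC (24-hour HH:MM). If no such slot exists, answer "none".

Jamal → UTC: 04:00–04:30, 05:30–12:00.
Carlos → UTC: 13:15–14:00, 14:30–14:45, 16:00–17:15, 17:30–21:00.
Jamal ∩ Carlos: (none).
Windows ≥ 90 min: (none).

none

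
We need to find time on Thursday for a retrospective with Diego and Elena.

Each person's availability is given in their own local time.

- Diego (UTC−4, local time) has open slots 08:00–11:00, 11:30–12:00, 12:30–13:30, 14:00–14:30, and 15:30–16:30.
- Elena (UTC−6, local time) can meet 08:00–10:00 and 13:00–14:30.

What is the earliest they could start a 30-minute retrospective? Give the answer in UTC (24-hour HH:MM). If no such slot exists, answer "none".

14:00

Diego → UTC: 12:00–15:00, 15:30–16:00, 16:30–17:30, 18:00–18:30, 19:30–20:30.
Elena → UTC: 14:00–16:00, 19:00–20:30.
Diego ∩ Elena: 14:00–15:00, 15:30–16:00, 19:30–20:30.
Windows ≥ 30 min: 14:00–15:00, 15:30–16:00, 19:30–20:30.
Earliest such window starts at 14:00.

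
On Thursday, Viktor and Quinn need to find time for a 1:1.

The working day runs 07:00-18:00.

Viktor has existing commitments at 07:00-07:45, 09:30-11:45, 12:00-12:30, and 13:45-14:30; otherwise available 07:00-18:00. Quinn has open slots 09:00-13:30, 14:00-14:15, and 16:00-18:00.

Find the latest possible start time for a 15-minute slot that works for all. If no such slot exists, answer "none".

Viktor free within 07:00–18:00: 07:45–09:30, 11:45–12:00, 12:30–13:45, 14:30–18:00.
Viktor ∩ Quinn: 09:00–09:30, 11:45–12:00, 12:30–13:30, 16:00–18:00.
Windows ≥ 15 min: 09:00–09:30, 11:45–12:00, 12:30–13:30, 16:00–18:00.
Latest start in the last window 16:00–18:00 is 18:00 − 15 min = 17:45.

17:45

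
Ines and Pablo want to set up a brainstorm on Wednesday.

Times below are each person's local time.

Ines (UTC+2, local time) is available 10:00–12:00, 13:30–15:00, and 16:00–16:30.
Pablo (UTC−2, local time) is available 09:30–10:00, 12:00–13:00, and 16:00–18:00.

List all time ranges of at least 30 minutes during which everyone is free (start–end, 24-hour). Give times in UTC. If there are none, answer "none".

11:30–12:00, 14:00–14:30

Ines → UTC: 08:00–10:00, 11:30–13:00, 14:00–14:30.
Pablo → UTC: 11:30–12:00, 14:00–15:00, 18:00–20:00.
Ines ∩ Pablo: 11:30–12:00, 14:00–14:30.
Windows ≥ 30 min: 11:30–12:00, 14:00–14:30.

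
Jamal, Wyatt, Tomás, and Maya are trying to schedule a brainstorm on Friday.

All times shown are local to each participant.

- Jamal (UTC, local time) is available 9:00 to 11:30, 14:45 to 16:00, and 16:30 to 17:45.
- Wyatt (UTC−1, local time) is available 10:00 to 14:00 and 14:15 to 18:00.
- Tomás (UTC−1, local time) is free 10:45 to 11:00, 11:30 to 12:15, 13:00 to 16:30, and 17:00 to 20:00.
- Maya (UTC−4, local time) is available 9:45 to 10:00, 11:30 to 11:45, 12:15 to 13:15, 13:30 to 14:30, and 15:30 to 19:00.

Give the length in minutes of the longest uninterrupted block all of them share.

Jamal → UTC: 09:00–11:30, 14:45–16:00, 16:30–17:45.
Wyatt → UTC: 11:00–15:00, 15:15–19:00.
Tomás → UTC: 11:45–12:00, 12:30–13:15, 14:00–17:30, 18:00–21:00.
Maya → UTC: 13:45–14:00, 15:30–15:45, 16:15–17:15, 17:30–18:30, 19:30–23:00.
Jamal ∩ Wyatt: 11:00–11:30, 14:45–15:00, 15:15–16:00, 16:30–17:45.
Jamal ∩ Wyatt ∩ Tomás: 14:45–15:00, 15:15–16:00, 16:30–17:30.
Jamal ∩ Wyatt ∩ Tomás ∩ Maya: 15:30–15:45, 16:30–17:15.
Common window lengths: 15, 45 min; longest is 45.

45 minutes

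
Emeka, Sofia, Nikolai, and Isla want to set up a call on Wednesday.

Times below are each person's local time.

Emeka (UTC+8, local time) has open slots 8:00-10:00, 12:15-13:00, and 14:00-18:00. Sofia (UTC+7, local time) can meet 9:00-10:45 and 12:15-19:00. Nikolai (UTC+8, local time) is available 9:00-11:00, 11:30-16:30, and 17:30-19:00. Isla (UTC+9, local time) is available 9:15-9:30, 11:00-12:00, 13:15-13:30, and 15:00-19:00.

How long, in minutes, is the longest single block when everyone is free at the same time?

150 minutes

Emeka → UTC: 00:00–02:00, 04:15–05:00, 06:00–10:00.
Sofia → UTC: 02:00–03:45, 05:15–12:00.
Nikolai → UTC: 01:00–03:00, 03:30–08:30, 09:30–11:00.
Isla → UTC: 00:15–00:30, 02:00–03:00, 04:15–04:30, 06:00–10:00.
Emeka ∩ Sofia: 06:00–10:00.
Emeka ∩ Sofia ∩ Nikolai: 06:00–08:30, 09:30–10:00.
Emeka ∩ Sofia ∩ Nikolai ∩ Isla: 06:00–08:30, 09:30–10:00.
Common window lengths: 150, 30 min; longest is 150.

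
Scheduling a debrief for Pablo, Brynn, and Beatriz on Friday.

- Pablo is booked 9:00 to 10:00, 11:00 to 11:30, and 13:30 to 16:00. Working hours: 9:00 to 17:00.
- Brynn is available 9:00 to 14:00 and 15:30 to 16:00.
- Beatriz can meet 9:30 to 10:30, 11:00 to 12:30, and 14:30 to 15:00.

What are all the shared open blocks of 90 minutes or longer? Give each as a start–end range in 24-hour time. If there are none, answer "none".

Pablo free within 09:00–17:00: 10:00–11:00, 11:30–13:30, 16:00–17:00.
Pablo ∩ Brynn: 10:00–11:00, 11:30–13:30.
Pablo ∩ Brynn ∩ Beatriz: 10:00–10:30, 11:30–12:30.
Windows ≥ 90 min: (none).

none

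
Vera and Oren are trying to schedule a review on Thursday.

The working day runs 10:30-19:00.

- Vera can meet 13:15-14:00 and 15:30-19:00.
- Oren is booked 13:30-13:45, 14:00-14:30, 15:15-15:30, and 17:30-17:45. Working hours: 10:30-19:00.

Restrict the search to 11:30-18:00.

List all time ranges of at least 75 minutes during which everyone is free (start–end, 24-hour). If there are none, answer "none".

15:30–17:30

Oren free within 10:30–19:00: 10:30–13:30, 13:45–14:00, 14:30–15:15, 15:30–17:30, 17:45–19:00.
Vera ∩ Oren: 13:15–13:30, 13:45–14:00, 15:30–17:30, 17:45–19:00.
Restricted to 11:30–18:00: 13:15–13:30, 13:45–14:00, 15:30–17:30, 17:45–18:00.
Windows ≥ 75 min: 15:30–17:30.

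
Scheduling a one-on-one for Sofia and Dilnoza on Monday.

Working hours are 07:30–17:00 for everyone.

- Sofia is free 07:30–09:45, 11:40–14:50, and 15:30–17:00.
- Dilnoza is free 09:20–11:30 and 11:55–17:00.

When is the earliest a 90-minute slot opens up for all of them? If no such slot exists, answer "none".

11:55

Sofia ∩ Dilnoza: 09:20–09:45, 11:55–14:50, 15:30–17:00.
Windows ≥ 90 min: 11:55–14:50, 15:30–17:00.
Earliest such window starts at 11:55.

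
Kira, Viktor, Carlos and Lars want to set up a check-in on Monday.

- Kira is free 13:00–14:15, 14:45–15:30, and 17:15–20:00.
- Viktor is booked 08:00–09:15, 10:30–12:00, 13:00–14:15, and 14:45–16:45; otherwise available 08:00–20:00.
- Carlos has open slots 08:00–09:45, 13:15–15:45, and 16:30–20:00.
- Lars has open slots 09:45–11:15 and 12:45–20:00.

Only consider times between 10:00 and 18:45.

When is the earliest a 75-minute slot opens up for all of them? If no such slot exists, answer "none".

17:15

Viktor free within 08:00–20:00: 09:15–10:30, 12:00–13:00, 14:15–14:45, 16:45–20:00.
Kira ∩ Viktor: 17:15–20:00.
Kira ∩ Viktor ∩ Carlos: 17:15–20:00.
Kira ∩ Viktor ∩ Carlos ∩ Lars: 17:15–20:00.
Restricted to 10:00–18:45: 17:15–18:45.
Windows ≥ 75 min: 17:15–18:45.
Earliest such window starts at 17:15.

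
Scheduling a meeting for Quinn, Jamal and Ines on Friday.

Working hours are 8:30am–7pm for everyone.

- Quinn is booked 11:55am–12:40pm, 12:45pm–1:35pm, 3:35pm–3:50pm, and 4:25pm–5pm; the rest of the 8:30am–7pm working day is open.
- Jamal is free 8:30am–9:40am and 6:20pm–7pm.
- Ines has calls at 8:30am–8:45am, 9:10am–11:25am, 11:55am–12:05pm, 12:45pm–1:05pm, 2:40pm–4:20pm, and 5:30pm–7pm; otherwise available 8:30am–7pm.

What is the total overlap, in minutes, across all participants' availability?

25 minutes

Quinn free within 08:30–19:00: 08:30–11:55, 12:40–12:45, 13:35–15:35, 15:50–16:25, 17:00–19:00.
Ines free within 08:30–19:00: 08:45–09:10, 11:25–11:55, 12:05–12:45, 13:05–14:40, 16:20–17:30.
Quinn ∩ Jamal: 08:30–09:40, 18:20–19:00.
Quinn ∩ Jamal ∩ Ines: 08:45–09:10.
Total common minutes: 25.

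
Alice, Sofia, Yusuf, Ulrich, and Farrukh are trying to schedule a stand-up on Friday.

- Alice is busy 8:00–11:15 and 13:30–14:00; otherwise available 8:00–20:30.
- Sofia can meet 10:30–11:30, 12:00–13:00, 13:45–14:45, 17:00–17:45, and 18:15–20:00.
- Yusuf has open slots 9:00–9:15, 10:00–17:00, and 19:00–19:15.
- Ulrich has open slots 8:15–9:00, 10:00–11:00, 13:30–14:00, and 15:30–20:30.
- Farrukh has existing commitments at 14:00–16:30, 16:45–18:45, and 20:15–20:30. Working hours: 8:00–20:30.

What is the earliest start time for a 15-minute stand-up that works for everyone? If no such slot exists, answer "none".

19:00

Alice free within 08:00–20:30: 11:15–13:30, 14:00–20:30.
Farrukh free within 08:00–20:30: 08:00–14:00, 16:30–16:45, 18:45–20:15.
Alice ∩ Sofia: 11:15–11:30, 12:00–13:00, 14:00–14:45, 17:00–17:45, 18:15–20:00.
Alice ∩ Sofia ∩ Yusuf: 11:15–11:30, 12:00–13:00, 14:00–14:45, 19:00–19:15.
Alice ∩ Sofia ∩ Yusuf ∩ Ulrich: 19:00–19:15.
Alice ∩ Sofia ∩ Yusuf ∩ Ulrich ∩ Farrukh: 19:00–19:15.
Windows ≥ 15 min: 19:00–19:15.
Earliest such window starts at 19:00.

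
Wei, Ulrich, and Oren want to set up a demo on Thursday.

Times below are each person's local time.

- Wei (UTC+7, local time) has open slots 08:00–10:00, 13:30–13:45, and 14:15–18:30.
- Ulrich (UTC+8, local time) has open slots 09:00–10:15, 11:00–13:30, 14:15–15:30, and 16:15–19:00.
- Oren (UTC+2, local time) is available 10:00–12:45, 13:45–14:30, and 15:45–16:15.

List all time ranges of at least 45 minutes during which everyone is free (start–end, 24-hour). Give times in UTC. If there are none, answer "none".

Wei → UTC: 01:00–03:00, 06:30–06:45, 07:15–11:30.
Ulrich → UTC: 01:00–02:15, 03:00–05:30, 06:15–07:30, 08:15–11:00.
Oren → UTC: 08:00–10:45, 11:45–12:30, 13:45–14:15.
Wei ∩ Ulrich: 01:00–02:15, 06:30–06:45, 07:15–07:30, 08:15–11:00.
Wei ∩ Ulrich ∩ Oren: 08:15–10:45.
Windows ≥ 45 min: 08:15–10:45.

08:15–10:45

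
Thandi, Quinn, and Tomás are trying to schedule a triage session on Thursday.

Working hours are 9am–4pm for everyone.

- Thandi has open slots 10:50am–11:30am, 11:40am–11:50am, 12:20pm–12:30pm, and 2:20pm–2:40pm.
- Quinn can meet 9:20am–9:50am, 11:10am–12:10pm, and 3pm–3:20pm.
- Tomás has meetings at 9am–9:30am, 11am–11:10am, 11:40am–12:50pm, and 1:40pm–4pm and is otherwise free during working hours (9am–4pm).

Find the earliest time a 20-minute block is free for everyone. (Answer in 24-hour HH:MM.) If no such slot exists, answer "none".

Tomás free within 09:00–16:00: 09:30–11:00, 11:10–11:40, 12:50–13:40.
Thandi ∩ Quinn: 11:10–11:30, 11:40–11:50.
Thandi ∩ Quinn ∩ Tomás: 11:10–11:30.
Windows ≥ 20 min: 11:10–11:30.
Earliest such window starts at 11:10.

11:10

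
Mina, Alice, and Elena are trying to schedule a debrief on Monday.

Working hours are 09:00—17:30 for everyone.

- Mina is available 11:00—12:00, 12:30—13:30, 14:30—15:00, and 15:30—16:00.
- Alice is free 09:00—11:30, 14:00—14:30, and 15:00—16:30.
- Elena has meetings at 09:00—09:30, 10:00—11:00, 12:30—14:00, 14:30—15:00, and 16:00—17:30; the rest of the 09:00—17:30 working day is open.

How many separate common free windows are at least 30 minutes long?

Elena free within 09:00–17:30: 09:30–10:00, 11:00–12:30, 14:00–14:30, 15:00–16:00.
Mina ∩ Alice: 11:00–11:30, 15:30–16:00.
Mina ∩ Alice ∩ Elena: 11:00–11:30, 15:30–16:00.
Windows ≥ 30 min: 11:00–11:30, 15:30–16:00.
That's 2 windows.

2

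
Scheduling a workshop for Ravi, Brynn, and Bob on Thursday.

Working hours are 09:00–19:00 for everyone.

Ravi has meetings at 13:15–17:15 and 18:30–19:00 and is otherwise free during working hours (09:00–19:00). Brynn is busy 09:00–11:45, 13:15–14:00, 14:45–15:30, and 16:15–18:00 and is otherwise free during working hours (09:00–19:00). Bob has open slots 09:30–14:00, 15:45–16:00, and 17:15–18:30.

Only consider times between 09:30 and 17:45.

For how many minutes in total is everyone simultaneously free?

90 minutes

Ravi free within 09:00–19:00: 09:00–13:15, 17:15–18:30.
Brynn free within 09:00–19:00: 11:45–13:15, 14:00–14:45, 15:30–16:15, 18:00–19:00.
Ravi ∩ Brynn: 11:45–13:15, 18:00–18:30.
Ravi ∩ Brynn ∩ Bob: 11:45–13:15, 18:00–18:30.
Restricted to 09:30–17:45: 11:45–13:15.
Total common minutes: 90.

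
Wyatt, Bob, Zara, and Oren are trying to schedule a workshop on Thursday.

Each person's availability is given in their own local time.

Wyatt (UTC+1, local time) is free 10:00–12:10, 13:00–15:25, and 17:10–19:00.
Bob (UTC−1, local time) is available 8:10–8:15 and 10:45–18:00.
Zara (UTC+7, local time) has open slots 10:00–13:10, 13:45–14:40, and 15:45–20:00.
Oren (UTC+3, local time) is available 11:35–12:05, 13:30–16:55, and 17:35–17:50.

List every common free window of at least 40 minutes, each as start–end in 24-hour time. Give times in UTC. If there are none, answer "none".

12:00–13:00

Wyatt → UTC: 09:00–11:10, 12:00–14:25, 16:10–18:00.
Bob → UTC: 09:10–09:15, 11:45–19:00.
Zara → UTC: 03:00–06:10, 06:45–07:40, 08:45–13:00.
Oren → UTC: 08:35–09:05, 10:30–13:55, 14:35–14:50.
Wyatt ∩ Bob: 09:10–09:15, 12:00–14:25, 16:10–18:00.
Wyatt ∩ Bob ∩ Zara: 09:10–09:15, 12:00–13:00.
Wyatt ∩ Bob ∩ Zara ∩ Oren: 12:00–13:00.
Windows ≥ 40 min: 12:00–13:00.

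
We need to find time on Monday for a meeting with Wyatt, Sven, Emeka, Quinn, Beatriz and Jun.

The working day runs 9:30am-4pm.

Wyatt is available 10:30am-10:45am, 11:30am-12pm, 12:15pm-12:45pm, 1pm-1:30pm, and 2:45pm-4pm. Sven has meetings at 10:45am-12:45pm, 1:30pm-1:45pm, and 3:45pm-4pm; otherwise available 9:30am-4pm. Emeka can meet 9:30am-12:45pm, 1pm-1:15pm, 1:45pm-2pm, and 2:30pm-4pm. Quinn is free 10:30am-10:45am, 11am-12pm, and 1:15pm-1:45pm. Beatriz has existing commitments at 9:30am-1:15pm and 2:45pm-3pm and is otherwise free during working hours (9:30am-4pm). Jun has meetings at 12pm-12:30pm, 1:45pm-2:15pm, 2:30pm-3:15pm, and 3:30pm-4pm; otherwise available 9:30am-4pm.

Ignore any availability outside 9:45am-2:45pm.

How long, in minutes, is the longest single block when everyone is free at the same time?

0 minutes

Sven free within 09:30–16:00: 09:30–10:45, 12:45–13:30, 13:45–15:45.
Beatriz free within 09:30–16:00: 13:15–14:45, 15:00–16:00.
Jun free within 09:30–16:00: 09:30–12:00, 12:30–13:45, 14:15–14:30, 15:15–15:30.
Wyatt ∩ Sven: 10:30–10:45, 13:00–13:30, 14:45–15:45.
Wyatt ∩ Sven ∩ Emeka: 10:30–10:45, 13:00–13:15, 14:45–15:45.
Wyatt ∩ Sven ∩ Emeka ∩ Quinn: 10:30–10:45.
Wyatt ∩ Sven ∩ Emeka ∩ Quinn ∩ Beatriz: (none).
Wyatt ∩ Sven ∩ Emeka ∩ Quinn ∩ Beatriz ∩ Jun: (none).
Restricted to 09:45–14:45: (none).
No common window.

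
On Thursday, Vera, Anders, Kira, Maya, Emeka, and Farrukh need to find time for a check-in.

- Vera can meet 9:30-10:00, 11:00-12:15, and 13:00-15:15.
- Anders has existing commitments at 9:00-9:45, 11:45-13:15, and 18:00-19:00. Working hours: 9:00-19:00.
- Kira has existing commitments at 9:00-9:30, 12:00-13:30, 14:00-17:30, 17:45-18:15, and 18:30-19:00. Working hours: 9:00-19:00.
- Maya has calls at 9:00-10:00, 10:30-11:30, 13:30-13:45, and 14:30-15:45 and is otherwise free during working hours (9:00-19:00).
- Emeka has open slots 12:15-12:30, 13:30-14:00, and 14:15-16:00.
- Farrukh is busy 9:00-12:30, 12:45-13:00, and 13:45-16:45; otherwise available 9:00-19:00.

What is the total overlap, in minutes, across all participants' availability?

0 minutes

Anders free within 09:00–19:00: 09:45–11:45, 13:15–18:00.
Kira free within 09:00–19:00: 09:30–12:00, 13:30–14:00, 17:30–17:45, 18:15–18:30.
Maya free within 09:00–19:00: 10:00–10:30, 11:30–13:30, 13:45–14:30, 15:45–19:00.
Farrukh free within 09:00–19:00: 12:30–12:45, 13:00–13:45, 16:45–19:00.
Vera ∩ Anders: 09:45–10:00, 11:00–11:45, 13:15–15:15.
Vera ∩ Anders ∩ Kira: 09:45–10:00, 11:00–11:45, 13:30–14:00.
Vera ∩ Anders ∩ Kira ∩ Maya: 11:30–11:45, 13:45–14:00.
Vera ∩ Anders ∩ Kira ∩ Maya ∩ Emeka: 13:45–14:00.
Vera ∩ Anders ∩ Kira ∩ Maya ∩ Emeka ∩ Farrukh: (none).
Total common minutes: 0.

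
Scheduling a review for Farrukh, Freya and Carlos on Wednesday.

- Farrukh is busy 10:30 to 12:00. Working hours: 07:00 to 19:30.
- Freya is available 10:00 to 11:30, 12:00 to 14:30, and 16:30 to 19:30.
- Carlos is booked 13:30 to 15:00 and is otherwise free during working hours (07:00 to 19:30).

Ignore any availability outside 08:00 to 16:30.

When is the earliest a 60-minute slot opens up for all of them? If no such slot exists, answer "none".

12:00

Farrukh free within 07:00–19:30: 07:00–10:30, 12:00–19:30.
Carlos free within 07:00–19:30: 07:00–13:30, 15:00–19:30.
Farrukh ∩ Freya: 10:00–10:30, 12:00–14:30, 16:30–19:30.
Farrukh ∩ Freya ∩ Carlos: 10:00–10:30, 12:00–13:30, 16:30–19:30.
Restricted to 08:00–16:30: 10:00–10:30, 12:00–13:30.
Windows ≥ 60 min: 12:00–13:30.
Earliest such window starts at 12:00.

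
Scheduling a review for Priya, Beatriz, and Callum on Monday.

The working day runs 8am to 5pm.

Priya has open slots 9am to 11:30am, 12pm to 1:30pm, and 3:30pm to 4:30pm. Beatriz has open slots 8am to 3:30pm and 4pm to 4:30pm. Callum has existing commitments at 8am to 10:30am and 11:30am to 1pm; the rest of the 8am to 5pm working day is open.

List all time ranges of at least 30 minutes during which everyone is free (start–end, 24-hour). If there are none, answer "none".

Callum free within 08:00–17:00: 10:30–11:30, 13:00–17:00.
Priya ∩ Beatriz: 09:00–11:30, 12:00–13:30, 16:00–16:30.
Priya ∩ Beatriz ∩ Callum: 10:30–11:30, 13:00–13:30, 16:00–16:30.
Windows ≥ 30 min: 10:30–11:30, 13:00–13:30, 16:00–16:30.

10:30–11:30, 13:00–13:30, 16:00–16:30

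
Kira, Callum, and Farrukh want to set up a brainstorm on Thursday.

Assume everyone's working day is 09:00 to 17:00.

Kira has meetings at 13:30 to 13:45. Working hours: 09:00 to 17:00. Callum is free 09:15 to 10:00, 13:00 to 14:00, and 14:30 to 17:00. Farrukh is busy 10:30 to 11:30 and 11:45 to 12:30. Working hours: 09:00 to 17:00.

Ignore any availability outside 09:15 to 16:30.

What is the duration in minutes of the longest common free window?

120 minutes

Kira free within 09:00–17:00: 09:00–13:30, 13:45–17:00.
Farrukh free within 09:00–17:00: 09:00–10:30, 11:30–11:45, 12:30–17:00.
Kira ∩ Callum: 09:15–10:00, 13:00–13:30, 13:45–14:00, 14:30–17:00.
Kira ∩ Callum ∩ Farrukh: 09:15–10:00, 13:00–13:30, 13:45–14:00, 14:30–17:00.
Restricted to 09:15–16:30: 09:15–10:00, 13:00–13:30, 13:45–14:00, 14:30–16:30.
Common window lengths: 45, 30, 15, 120 min; longest is 120.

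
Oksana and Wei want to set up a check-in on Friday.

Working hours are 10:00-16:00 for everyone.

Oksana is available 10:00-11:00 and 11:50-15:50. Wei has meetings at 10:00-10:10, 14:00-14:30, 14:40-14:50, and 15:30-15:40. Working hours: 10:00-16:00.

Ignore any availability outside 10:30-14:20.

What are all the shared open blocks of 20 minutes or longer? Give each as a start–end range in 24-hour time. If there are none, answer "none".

Wei free within 10:00–16:00: 10:10–14:00, 14:30–14:40, 14:50–15:30, 15:40–16:00.
Oksana ∩ Wei: 10:10–11:00, 11:50–14:00, 14:30–14:40, 14:50–15:30, 15:40–15:50.
Restricted to 10:30–14:20: 10:30–11:00, 11:50–14:00.
Windows ≥ 20 min: 10:30–11:00, 11:50–14:00.

10:30–11:00, 11:50–14:00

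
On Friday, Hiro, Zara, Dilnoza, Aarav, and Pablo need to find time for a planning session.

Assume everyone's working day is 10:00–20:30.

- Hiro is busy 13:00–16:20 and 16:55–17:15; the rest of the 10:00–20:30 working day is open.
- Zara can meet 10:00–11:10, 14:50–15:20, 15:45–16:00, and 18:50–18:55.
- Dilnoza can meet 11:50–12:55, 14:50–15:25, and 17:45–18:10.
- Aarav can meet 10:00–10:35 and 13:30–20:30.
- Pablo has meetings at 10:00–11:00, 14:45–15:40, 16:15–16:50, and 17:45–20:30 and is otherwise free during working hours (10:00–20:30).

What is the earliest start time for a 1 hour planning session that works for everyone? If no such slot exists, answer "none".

none

Hiro free within 10:00–20:30: 10:00–13:00, 16:20–16:55, 17:15–20:30.
Pablo free within 10:00–20:30: 11:00–14:45, 15:40–16:15, 16:50–17:45.
Hiro ∩ Zara: 10:00–11:10, 18:50–18:55.
Hiro ∩ Zara ∩ Dilnoza: (none).
Hiro ∩ Zara ∩ Dilnoza ∩ Aarav: (none).
Hiro ∩ Zara ∩ Dilnoza ∩ Aarav ∩ Pablo: (none).
Windows ≥ 60 min: (none).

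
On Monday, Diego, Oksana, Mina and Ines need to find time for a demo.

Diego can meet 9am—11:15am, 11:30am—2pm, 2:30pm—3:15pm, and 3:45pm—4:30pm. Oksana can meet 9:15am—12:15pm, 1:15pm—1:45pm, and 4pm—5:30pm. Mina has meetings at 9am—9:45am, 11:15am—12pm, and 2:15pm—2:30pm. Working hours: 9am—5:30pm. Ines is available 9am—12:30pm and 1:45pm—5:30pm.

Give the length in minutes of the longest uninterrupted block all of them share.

90 minutes

Mina free within 09:00–17:30: 09:45–11:15, 12:00–14:15, 14:30–17:30.
Diego ∩ Oksana: 09:15–11:15, 11:30–12:15, 13:15–13:45, 16:00–16:30.
Diego ∩ Oksana ∩ Mina: 09:45–11:15, 12:00–12:15, 13:15–13:45, 16:00–16:30.
Diego ∩ Oksana ∩ Mina ∩ Ines: 09:45–11:15, 12:00–12:15, 16:00–16:30.
Common window lengths: 90, 15, 30 min; longest is 90.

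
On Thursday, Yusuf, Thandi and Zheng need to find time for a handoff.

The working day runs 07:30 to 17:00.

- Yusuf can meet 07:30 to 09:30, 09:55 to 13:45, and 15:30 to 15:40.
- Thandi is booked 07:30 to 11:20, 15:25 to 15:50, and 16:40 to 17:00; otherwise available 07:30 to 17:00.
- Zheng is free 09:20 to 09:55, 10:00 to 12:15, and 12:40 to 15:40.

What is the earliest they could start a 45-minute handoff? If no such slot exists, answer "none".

Thandi free within 07:30–17:00: 11:20–15:25, 15:50–16:40.
Yusuf ∩ Thandi: 11:20–13:45.
Yusuf ∩ Thandi ∩ Zheng: 11:20–12:15, 12:40–13:45.
Windows ≥ 45 min: 11:20–12:15, 12:40–13:45.
Earliest such window starts at 11:20.

11:20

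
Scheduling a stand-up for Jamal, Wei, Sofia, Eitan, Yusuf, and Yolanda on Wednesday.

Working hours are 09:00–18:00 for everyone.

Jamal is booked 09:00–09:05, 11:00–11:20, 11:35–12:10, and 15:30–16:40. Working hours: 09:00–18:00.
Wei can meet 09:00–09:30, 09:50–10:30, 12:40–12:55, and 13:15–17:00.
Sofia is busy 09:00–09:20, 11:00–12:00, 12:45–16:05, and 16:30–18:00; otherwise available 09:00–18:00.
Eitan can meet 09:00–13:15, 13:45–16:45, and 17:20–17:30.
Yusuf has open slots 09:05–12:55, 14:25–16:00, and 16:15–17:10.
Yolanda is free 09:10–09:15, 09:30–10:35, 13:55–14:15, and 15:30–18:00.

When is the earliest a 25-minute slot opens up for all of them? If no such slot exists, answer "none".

09:50

Jamal free within 09:00–18:00: 09:05–11:00, 11:20–11:35, 12:10–15:30, 16:40–18:00.
Sofia free within 09:00–18:00: 09:20–11:00, 12:00–12:45, 16:05–16:30.
Jamal ∩ Wei: 09:05–09:30, 09:50–10:30, 12:40–12:55, 13:15–15:30, 16:40–17:00.
Jamal ∩ Wei ∩ Sofia: 09:20–09:30, 09:50–10:30, 12:40–12:45.
Jamal ∩ Wei ∩ Sofia ∩ Eitan: 09:20–09:30, 09:50–10:30, 12:40–12:45.
Jamal ∩ Wei ∩ Sofia ∩ Eitan ∩ Yusuf: 09:20–09:30, 09:50–10:30, 12:40–12:45.
Jamal ∩ Wei ∩ Sofia ∩ Eitan ∩ Yusuf ∩ Yolanda: 09:50–10:30.
Windows ≥ 25 min: 09:50–10:30.
Earliest such window starts at 09:50.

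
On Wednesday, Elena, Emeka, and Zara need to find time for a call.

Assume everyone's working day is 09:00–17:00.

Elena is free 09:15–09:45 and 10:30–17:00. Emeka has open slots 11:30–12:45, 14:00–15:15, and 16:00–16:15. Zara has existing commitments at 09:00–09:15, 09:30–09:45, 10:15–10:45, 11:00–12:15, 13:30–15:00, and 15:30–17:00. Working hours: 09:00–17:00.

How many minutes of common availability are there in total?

45 minutes

Zara free within 09:00–17:00: 09:15–09:30, 09:45–10:15, 10:45–11:00, 12:15–13:30, 15:00–15:30.
Elena ∩ Emeka: 11:30–12:45, 14:00–15:15, 16:00–16:15.
Elena ∩ Emeka ∩ Zara: 12:15–12:45, 15:00–15:15.
Total common minutes: 30 + 15 = 45.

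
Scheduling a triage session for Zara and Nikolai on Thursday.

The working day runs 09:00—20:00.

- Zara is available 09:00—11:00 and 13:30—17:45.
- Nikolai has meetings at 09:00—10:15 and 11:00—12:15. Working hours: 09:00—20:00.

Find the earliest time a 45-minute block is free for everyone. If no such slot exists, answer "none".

Nikolai free within 09:00–20:00: 10:15–11:00, 12:15–20:00.
Zara ∩ Nikolai: 10:15–11:00, 13:30–17:45.
Windows ≥ 45 min: 10:15–11:00, 13:30–17:45.
Earliest such window starts at 10:15.

10:15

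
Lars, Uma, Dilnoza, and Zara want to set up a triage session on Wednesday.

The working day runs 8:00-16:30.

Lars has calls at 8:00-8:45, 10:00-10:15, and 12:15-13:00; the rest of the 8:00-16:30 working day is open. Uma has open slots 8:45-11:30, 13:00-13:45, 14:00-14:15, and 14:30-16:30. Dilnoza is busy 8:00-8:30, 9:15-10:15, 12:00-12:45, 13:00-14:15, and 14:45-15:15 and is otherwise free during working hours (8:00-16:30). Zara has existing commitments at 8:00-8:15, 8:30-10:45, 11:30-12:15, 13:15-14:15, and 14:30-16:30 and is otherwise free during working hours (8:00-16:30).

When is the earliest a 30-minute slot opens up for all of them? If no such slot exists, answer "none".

10:45

Lars free within 08:00–16:30: 08:45–10:00, 10:15–12:15, 13:00–16:30.
Dilnoza free within 08:00–16:30: 08:30–09:15, 10:15–12:00, 12:45–13:00, 14:15–14:45, 15:15–16:30.
Zara free within 08:00–16:30: 08:15–08:30, 10:45–11:30, 12:15–13:15, 14:15–14:30.
Lars ∩ Uma: 08:45–10:00, 10:15–11:30, 13:00–13:45, 14:00–14:15, 14:30–16:30.
Lars ∩ Uma ∩ Dilnoza: 08:45–09:15, 10:15–11:30, 14:30–14:45, 15:15–16:30.
Lars ∩ Uma ∩ Dilnoza ∩ Zara: 10:45–11:30.
Windows ≥ 30 min: 10:45–11:30.
Earliest such window starts at 10:45.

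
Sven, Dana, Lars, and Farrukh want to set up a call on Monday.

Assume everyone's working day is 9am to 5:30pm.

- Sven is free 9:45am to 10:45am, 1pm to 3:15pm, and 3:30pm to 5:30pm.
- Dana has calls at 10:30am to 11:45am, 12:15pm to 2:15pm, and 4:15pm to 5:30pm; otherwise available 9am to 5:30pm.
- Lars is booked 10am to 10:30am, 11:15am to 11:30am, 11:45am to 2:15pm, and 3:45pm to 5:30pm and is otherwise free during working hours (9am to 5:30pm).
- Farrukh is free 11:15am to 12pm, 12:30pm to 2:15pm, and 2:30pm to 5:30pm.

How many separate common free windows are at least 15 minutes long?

Dana free within 09:00–17:30: 09:00–10:30, 11:45–12:15, 14:15–16:15.
Lars free within 09:00–17:30: 09:00–10:00, 10:30–11:15, 11:30–11:45, 14:15–15:45.
Sven ∩ Dana: 09:45–10:30, 14:15–15:15, 15:30–16:15.
Sven ∩ Dana ∩ Lars: 09:45–10:00, 14:15–15:15, 15:30–15:45.
Sven ∩ Dana ∩ Lars ∩ Farrukh: 14:30–15:15, 15:30–15:45.
Windows ≥ 15 min: 14:30–15:15, 15:30–15:45.
That's 2 windows.

2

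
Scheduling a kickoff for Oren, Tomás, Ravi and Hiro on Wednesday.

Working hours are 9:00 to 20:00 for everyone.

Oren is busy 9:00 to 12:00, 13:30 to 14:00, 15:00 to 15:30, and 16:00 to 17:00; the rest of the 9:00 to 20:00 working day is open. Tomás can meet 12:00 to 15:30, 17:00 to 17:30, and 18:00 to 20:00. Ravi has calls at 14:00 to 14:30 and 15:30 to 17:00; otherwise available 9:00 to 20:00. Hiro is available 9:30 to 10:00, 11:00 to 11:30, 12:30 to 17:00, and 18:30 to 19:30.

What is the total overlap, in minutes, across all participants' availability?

150 minutes

Oren free within 09:00–20:00: 12:00–13:30, 14:00–15:00, 15:30–16:00, 17:00–20:00.
Ravi free within 09:00–20:00: 09:00–14:00, 14:30–15:30, 17:00–20:00.
Oren ∩ Tomás: 12:00–13:30, 14:00–15:00, 17:00–17:30, 18:00–20:00.
Oren ∩ Tomás ∩ Ravi: 12:00–13:30, 14:30–15:00, 17:00–17:30, 18:00–20:00.
Oren ∩ Tomás ∩ Ravi ∩ Hiro: 12:30–13:30, 14:30–15:00, 18:30–19:30.
Total common minutes: 60 + 30 + 60 = 150.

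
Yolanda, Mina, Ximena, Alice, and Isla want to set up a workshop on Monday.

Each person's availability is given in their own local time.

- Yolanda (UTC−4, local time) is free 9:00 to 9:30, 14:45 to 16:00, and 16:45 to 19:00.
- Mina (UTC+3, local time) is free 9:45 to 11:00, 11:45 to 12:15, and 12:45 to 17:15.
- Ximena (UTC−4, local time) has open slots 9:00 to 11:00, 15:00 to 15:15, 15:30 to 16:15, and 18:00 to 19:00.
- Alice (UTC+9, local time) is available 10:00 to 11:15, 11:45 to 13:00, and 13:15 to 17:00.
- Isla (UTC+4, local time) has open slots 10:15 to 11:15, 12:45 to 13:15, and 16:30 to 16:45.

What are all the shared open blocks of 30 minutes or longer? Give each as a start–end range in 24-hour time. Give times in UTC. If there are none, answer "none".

none

Yolanda → UTC: 13:00–13:30, 18:45–20:00, 20:45–23:00.
Mina → UTC: 06:45–08:00, 08:45–09:15, 09:45–14:15.
Ximena → UTC: 13:00–15:00, 19:00–19:15, 19:30–20:15, 22:00–23:00.
Alice → UTC: 01:00–02:15, 02:45–04:00, 04:15–08:00.
Isla → UTC: 06:15–07:15, 08:45–09:15, 12:30–12:45.
Yolanda ∩ Mina: 13:00–13:30.
Yolanda ∩ Mina ∩ Ximena: 13:00–13:30.
Yolanda ∩ Mina ∩ Ximena ∩ Alice: (none).
Yolanda ∩ Mina ∩ Ximena ∩ Alice ∩ Isla: (none).
Windows ≥ 30 min: (none).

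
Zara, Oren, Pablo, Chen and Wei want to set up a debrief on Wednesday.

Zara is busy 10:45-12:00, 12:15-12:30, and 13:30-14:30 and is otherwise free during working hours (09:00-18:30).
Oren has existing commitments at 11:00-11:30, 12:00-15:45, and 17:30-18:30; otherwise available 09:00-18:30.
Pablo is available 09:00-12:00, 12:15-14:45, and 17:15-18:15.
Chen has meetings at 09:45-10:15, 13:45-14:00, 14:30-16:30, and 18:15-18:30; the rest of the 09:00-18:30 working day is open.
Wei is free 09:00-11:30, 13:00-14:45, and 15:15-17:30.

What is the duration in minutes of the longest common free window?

Zara free within 09:00–18:30: 09:00–10:45, 12:00–12:15, 12:30–13:30, 14:30–18:30.
Oren free within 09:00–18:30: 09:00–11:00, 11:30–12:00, 15:45–17:30.
Chen free within 09:00–18:30: 09:00–09:45, 10:15–13:45, 14:00–14:30, 16:30–18:15.
Zara ∩ Oren: 09:00–10:45, 15:45–17:30.
Zara ∩ Oren ∩ Pablo: 09:00–10:45, 17:15–17:30.
Zara ∩ Oren ∩ Pablo ∩ Chen: 09:00–09:45, 10:15–10:45, 17:15–17:30.
Zara ∩ Oren ∩ Pablo ∩ Chen ∩ Wei: 09:00–09:45, 10:15–10:45, 17:15–17:30.
Common window lengths: 45, 30, 15 min; longest is 45.

45 minutes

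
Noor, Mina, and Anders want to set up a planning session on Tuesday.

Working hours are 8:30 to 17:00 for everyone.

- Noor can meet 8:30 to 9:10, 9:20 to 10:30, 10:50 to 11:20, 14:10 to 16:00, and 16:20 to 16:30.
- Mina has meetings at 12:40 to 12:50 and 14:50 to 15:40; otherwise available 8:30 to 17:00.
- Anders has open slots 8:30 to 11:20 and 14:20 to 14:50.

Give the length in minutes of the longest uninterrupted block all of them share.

Mina free within 08:30–17:00: 08:30–12:40, 12:50–14:50, 15:40–17:00.
Noor ∩ Mina: 08:30–09:10, 09:20–10:30, 10:50–11:20, 14:10–14:50, 15:40–16:00, 16:20–16:30.
Noor ∩ Mina ∩ Anders: 08:30–09:10, 09:20–10:30, 10:50–11:20, 14:20–14:50.
Common window lengths: 40, 70, 30, 30 min; longest is 70.

70 minutes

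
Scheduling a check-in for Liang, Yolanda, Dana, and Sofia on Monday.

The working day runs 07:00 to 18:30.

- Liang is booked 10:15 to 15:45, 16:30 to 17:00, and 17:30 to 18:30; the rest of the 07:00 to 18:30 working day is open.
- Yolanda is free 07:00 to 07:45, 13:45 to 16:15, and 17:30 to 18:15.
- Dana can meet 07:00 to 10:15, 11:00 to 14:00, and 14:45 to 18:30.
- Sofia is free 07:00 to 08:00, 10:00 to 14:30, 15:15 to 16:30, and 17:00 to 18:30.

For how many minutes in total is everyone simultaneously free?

75 minutes

Liang free within 07:00–18:30: 07:00–10:15, 15:45–16:30, 17:00–17:30.
Liang ∩ Yolanda: 07:00–07:45, 15:45–16:15.
Liang ∩ Yolanda ∩ Dana: 07:00–07:45, 15:45–16:15.
Liang ∩ Yolanda ∩ Dana ∩ Sofia: 07:00–07:45, 15:45–16:15.
Total common minutes: 45 + 30 = 75.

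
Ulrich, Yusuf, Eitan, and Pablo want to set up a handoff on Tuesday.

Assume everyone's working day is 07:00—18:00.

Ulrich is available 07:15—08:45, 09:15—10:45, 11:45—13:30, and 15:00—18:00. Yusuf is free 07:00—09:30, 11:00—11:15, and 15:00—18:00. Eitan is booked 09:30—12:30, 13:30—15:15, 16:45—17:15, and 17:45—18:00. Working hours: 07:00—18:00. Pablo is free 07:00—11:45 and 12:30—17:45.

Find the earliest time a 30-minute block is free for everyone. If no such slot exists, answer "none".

07:15

Eitan free within 07:00–18:00: 07:00–09:30, 12:30–13:30, 15:15–16:45, 17:15–17:45.
Ulrich ∩ Yusuf: 07:15–08:45, 09:15–09:30, 15:00–18:00.
Ulrich ∩ Yusuf ∩ Eitan: 07:15–08:45, 09:15–09:30, 15:15–16:45, 17:15–17:45.
Ulrich ∩ Yusuf ∩ Eitan ∩ Pablo: 07:15–08:45, 09:15–09:30, 15:15–16:45, 17:15–17:45.
Windows ≥ 30 min: 07:15–08:45, 15:15–16:45, 17:15–17:45.
Earliest such window starts at 07:15.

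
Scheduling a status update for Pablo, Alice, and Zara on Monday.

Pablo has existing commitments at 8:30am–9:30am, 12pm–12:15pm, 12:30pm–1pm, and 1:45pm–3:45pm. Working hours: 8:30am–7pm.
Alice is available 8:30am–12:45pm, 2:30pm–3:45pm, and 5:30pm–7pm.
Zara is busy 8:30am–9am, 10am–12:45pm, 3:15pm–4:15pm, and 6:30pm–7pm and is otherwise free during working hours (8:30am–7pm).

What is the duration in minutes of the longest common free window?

60 minutes

Pablo free within 08:30–19:00: 09:30–12:00, 12:15–12:30, 13:00–13:45, 15:45–19:00.
Zara free within 08:30–19:00: 09:00–10:00, 12:45–15:15, 16:15–18:30.
Pablo ∩ Alice: 09:30–12:00, 12:15–12:30, 17:30–19:00.
Pablo ∩ Alice ∩ Zara: 09:30–10:00, 17:30–18:30.
Common window lengths: 30, 60 min; longest is 60.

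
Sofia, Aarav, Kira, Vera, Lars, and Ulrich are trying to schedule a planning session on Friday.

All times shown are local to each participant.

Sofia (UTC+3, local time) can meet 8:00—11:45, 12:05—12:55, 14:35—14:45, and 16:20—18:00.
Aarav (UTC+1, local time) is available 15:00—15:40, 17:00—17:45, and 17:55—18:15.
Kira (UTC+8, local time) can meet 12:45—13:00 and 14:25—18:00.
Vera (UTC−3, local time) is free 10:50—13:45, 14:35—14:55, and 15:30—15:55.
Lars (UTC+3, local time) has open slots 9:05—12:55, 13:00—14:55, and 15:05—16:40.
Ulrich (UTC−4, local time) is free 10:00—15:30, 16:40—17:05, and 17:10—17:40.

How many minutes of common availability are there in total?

Sofia → UTC: 05:00–08:45, 09:05–09:55, 11:35–11:45, 13:20–15:00.
Aarav → UTC: 14:00–14:40, 16:00–16:45, 16:55–17:15.
Kira → UTC: 04:45–05:00, 06:25–10:00.
Vera → UTC: 13:50–16:45, 17:35–17:55, 18:30–18:55.
Lars → UTC: 06:05–09:55, 10:00–11:55, 12:05–13:40.
Ulrich → UTC: 14:00–19:30, 20:40–21:05, 21:10–21:40.
Sofia ∩ Aarav: 14:00–14:40.
Sofia ∩ Aarav ∩ Kira: (none).
Sofia ∩ Aarav ∩ Kira ∩ Vera: (none).
Sofia ∩ Aarav ∩ Kira ∩ Vera ∩ Lars: (none).
Sofia ∩ Aarav ∩ Kira ∩ Vera ∩ Lars ∩ Ulrich: (none).
Total common minutes: 0.

0 minutes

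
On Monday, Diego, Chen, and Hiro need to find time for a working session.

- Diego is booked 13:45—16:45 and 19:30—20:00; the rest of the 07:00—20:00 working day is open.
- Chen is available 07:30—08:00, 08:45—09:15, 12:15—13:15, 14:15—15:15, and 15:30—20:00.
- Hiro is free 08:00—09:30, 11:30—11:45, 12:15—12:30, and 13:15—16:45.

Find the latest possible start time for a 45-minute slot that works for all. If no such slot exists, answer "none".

Diego free within 07:00–20:00: 07:00–13:45, 16:45–19:30.
Diego ∩ Chen: 07:30–08:00, 08:45–09:15, 12:15–13:15, 16:45–19:30.
Diego ∩ Chen ∩ Hiro: 08:45–09:15, 12:15–12:30.
Windows ≥ 45 min: (none).

none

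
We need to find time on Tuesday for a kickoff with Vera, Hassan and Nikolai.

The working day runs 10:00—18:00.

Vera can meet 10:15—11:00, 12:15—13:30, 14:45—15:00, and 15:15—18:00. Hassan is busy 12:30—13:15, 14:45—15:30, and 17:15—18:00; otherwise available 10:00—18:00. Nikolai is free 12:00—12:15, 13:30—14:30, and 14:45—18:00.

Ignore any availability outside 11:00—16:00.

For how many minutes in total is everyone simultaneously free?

Hassan free within 10:00–18:00: 10:00–12:30, 13:15–14:45, 15:30–17:15.
Vera ∩ Hassan: 10:15–11:00, 12:15–12:30, 13:15–13:30, 15:30–17:15.
Vera ∩ Hassan ∩ Nikolai: 15:30–17:15.
Restricted to 11:00–16:00: 15:30–16:00.
Total common minutes: 30.

30 minutes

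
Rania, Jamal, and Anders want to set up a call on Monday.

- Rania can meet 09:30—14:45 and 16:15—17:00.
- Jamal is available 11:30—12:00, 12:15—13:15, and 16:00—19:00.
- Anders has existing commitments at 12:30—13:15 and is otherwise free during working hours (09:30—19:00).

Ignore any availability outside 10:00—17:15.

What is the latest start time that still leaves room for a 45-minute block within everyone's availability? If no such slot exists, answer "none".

16:15

Anders free within 09:30–19:00: 09:30–12:30, 13:15–19:00.
Rania ∩ Jamal: 11:30–12:00, 12:15–13:15, 16:15–17:00.
Rania ∩ Jamal ∩ Anders: 11:30–12:00, 12:15–12:30, 16:15–17:00.
Restricted to 10:00–17:15: 11:30–12:00, 12:15–12:30, 16:15–17:00.
Windows ≥ 45 min: 16:15–17:00.
Latest start in the last window 16:15–17:00 is 17:00 − 45 min = 16:15.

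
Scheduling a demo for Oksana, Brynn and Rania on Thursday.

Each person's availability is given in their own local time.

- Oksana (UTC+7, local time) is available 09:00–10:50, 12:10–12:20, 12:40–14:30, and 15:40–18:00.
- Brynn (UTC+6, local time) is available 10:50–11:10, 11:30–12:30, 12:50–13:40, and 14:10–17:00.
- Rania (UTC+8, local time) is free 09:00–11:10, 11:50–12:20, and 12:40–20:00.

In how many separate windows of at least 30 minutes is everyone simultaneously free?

Oksana → UTC: 02:00–03:50, 05:10–05:20, 05:40–07:30, 08:40–11:00.
Brynn → UTC: 04:50–05:10, 05:30–06:30, 06:50–07:40, 08:10–11:00.
Rania → UTC: 01:00–03:10, 03:50–04:20, 04:40–12:00.
Oksana ∩ Brynn: 05:40–06:30, 06:50–07:30, 08:40–11:00.
Oksana ∩ Brynn ∩ Rania: 05:40–06:30, 06:50–07:30, 08:40–11:00.
Windows ≥ 30 min: 05:40–06:30, 06:50–07:30, 08:40–11:00.
That's 3 windows.

3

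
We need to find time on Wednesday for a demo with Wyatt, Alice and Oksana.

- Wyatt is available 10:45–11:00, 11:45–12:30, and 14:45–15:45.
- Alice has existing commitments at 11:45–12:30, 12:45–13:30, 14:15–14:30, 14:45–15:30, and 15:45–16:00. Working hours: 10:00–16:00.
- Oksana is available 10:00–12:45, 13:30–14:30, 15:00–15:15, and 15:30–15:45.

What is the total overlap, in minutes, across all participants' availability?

Alice free within 10:00–16:00: 10:00–11:45, 12:30–12:45, 13:30–14:15, 14:30–14:45, 15:30–15:45.
Wyatt ∩ Alice: 10:45–11:00, 15:30–15:45.
Wyatt ∩ Alice ∩ Oksana: 10:45–11:00, 15:30–15:45.
Total common minutes: 15 + 15 = 30.

30 minutes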